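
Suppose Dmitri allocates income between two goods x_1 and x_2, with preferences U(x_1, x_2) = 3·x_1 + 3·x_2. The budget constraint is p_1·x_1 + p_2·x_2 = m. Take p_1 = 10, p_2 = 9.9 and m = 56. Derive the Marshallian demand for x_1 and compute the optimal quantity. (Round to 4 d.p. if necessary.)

Linear utility — the consumer picks whichever good has higher MU/price: 3/10 = 0.3 vs 3/9.9 = 0.303.
x_2 gives more utility per dollar, so spend all income on x_2: x_2* = m/p_2, x_1* = 0.
Numerically: x_1* = 0, x_2* = 5.6566.

x_1* = 0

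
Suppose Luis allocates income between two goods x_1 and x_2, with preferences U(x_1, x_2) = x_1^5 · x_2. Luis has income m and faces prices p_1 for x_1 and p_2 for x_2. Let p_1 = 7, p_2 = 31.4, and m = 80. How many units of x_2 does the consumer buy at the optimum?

MU_x_1/MU_x_2 = (5·x_2)/(x_1); tangency sets this equal to p_1/p_2.
Rearranging, p_2·x_2 = (1/5)·p_1·x_1. Substituting into the budget gives p_1·x_1·(1 + (1/5)) = m.
Demand: x_1*(p_1,p_2,m) = 5/6·m/p_1 and x_2* = 1/6·m/p_2.
At p_1=7, p_2=31.4, m=80: x_2* = 1/6·80/31.4 = 0.4246.

x_2* = 0.4246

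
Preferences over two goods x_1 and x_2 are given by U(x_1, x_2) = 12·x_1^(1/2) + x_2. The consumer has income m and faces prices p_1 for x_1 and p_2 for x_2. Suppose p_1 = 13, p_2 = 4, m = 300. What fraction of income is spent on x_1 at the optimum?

MU_x_1 = 6/√x_1, MU_x_2 = 1. Tangency: 6/√x_1 = p_1/p_2.
Thus x_1* = (6·p_2/p_1)² — independent of m — with the rest of income spent on x_2.
Plugging in: x_1* = (6·4/13)² = 3.4083, x_2* = 63.9231.
Expenditure on x_1: 13·3.4083 = 44.3077; share = 0.1477.

share on x_1 = 0.1477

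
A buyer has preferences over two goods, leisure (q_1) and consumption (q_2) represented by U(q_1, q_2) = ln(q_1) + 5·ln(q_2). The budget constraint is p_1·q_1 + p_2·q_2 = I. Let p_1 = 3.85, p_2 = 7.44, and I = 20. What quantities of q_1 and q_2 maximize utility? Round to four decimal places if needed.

q_1* = 0.8658, q_2* = 2.2401

The MRS is (1/5)·q_2/q_1. Set MRS = p_1/p_2.
Rearranging, p_2·q_2 = 5·p_1·q_1. Substituting into the budget gives p_1·q_1·(1 + 5) = I.
Demand: q_1*(p_1,p_2,I) = 1/6·I/p_1 and q_2* = 5/6·I/p_2.
At p_1=3.85, p_2=7.44, I=20: q_1* = 1/6·20/3.85 = 0.8658, q_2* = 2.2401.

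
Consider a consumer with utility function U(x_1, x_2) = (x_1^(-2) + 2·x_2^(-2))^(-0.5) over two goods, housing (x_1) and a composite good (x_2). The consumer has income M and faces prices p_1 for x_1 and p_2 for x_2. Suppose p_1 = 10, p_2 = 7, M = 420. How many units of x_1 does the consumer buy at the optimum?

x_1* = 21.0707

With the ratio pinned down, the budget gives x_1* = M/(p_1 + p_2·(x_2/x_1)) and x_2* = (x_2/x_1)·x_1*.
Numerically x_2/x_1 = 1.418983, so x_1* = 420/(10 + 7·1.418983) = 21.0707.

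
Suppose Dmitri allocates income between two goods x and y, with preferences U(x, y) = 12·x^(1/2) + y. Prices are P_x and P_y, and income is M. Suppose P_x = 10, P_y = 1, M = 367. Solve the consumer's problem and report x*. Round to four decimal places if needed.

Set MRS = P_x/P_y: 6·x^(−1/2) = P_x/P_y.
Solve: √x = 6·P_y/P_x, so x*(P_x,P_y) = (6·P_y/P_x)², and y* = (M − P_x·x*)/P_y.
Plugging in: x* = (6·1/10)² = 0.36.

x* = 0.36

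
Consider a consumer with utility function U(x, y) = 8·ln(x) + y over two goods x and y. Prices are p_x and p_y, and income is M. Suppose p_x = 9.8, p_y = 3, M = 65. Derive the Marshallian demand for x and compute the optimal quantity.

x* = 2.449

MU_x = 8/x, MU_y = 1. Tangency: 8/x = p_x/p_y.
So x*(p_x,p_y) = 8·p_y/p_x, independent of income; and y* = (M − 8·p_y)/p_y.
At the given prices: x* = 8·3/9.8 = 2.449.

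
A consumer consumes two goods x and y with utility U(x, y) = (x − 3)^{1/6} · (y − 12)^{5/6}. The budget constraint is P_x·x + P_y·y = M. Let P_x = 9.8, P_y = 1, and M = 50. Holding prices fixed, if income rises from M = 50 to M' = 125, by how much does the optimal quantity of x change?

Δx* = 1.2755

MRS = (1/5)·(y−12)/(x−3). Tangency with P_x/P_y gives y−12 = 5·(P_x/P_y)·(x−3).
Substituting into the budget: x* = 3 + 1/6·(M − 3·P_x − 12·P_y)/P_x, and y* = 12 + 5/6·(…)/P_y.
Discretionary income = 50 − 3·9.8 − 12·1 = 8.6; x* = 3 + 1/6·8.6/9.8 = 3.1463.
At M' = 125: x* = 4.4218. Change: 4.4218 − 3.1463 = 1.2755.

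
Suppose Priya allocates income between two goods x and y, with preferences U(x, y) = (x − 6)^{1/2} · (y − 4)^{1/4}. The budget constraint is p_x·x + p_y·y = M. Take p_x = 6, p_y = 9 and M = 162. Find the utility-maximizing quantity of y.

y* = 7.3333

MRS = 2·(y−4)/(x−6). Tangency with p_x/p_y gives y−4 = (1/2)·(p_x/p_y)·(x−6).
Substituting into the budget: x* = 6 + 2/3·(M − 6·p_x − 4·p_y)/p_x, and y* = 4 + 1/3·(…)/p_y.
Discretionary income = 162 − 6·6 − 4·9 = 90; y* = 4 + 1/3·90/9 = 7.3333.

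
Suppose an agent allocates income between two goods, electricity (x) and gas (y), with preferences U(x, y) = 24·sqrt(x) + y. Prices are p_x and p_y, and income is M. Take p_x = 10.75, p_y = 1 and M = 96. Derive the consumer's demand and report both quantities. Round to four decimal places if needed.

x* = 1.2461, y* = 82.6047

MU_x = 12/√x, MU_y = 1. Tangency: 12/√x = p_x/p_y.
Thus x* = (12·p_y/p_x)² — independent of M — with the rest of income spent on y.
Plugging in: x* = (12·1/10.75)² = 1.2461, y* = 82.6047.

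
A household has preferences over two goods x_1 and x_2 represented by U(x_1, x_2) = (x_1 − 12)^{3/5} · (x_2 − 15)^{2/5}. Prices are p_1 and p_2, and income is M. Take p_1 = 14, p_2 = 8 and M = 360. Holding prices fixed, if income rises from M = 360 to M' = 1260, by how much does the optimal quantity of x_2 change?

After buying the subsistence bundle (12, 15), a share 0.6 of the remaining income goes to x_1: x_1* = 12 + 0.6·(M − 12p_1 − 15p_2)/p_1.
Discretionary income = 360 − 12·14 − 15·8 = 72; x_2* = 15 + 0.4·72/8 = 18.6.
At M' = 1260: x_2* = 63.6. Change: 63.6 − 18.6 = 45.

Δx_2* = 45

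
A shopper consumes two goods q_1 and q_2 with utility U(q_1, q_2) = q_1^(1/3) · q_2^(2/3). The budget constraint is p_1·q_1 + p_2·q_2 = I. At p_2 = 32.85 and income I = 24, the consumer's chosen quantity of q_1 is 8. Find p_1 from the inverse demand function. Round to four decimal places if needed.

The MRS is (1/2)·q_2/q_1. Set MRS = p_1/p_2.
So 1/3·p_2·q_2 = 2/3·p_1·q_1; combined with the budget, a share 1/3 of income goes to q_1.
Demand: q_1*(p_1,p_2,I) = 1/3·I/p_1 and q_2* = 2/3·I/p_2.
Set q_1* = 8 in the demand function and solve for p_1: p_1 = 1.

p_1 = 1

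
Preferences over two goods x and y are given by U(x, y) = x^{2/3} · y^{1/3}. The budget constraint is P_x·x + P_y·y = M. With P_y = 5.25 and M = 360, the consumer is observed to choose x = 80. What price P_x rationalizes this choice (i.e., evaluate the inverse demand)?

The MRS is 2·y/x. Set MRS = P_x/P_y.
So 2/3·P_y·y = 1/3·P_x·x; combined with the budget, a share 2/3 of income goes to x.
Demand: x*(P_x,P_y,M) = 2/3·M/P_x and y* = 1/3·M/P_y.
Set x* = 80 in the demand function and solve for P_x: P_x = 3.

P_x = 3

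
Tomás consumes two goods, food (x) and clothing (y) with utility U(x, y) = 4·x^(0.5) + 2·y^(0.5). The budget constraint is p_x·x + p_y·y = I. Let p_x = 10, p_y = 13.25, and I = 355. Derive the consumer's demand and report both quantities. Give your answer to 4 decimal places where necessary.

x* = 29.8651, y* = 4.2528

Numerically y/x = 0.142399, so x* = 355/(10 + 13.25·0.142399) = 29.8651 and y* = 0.142399·29.8651 = 4.2528.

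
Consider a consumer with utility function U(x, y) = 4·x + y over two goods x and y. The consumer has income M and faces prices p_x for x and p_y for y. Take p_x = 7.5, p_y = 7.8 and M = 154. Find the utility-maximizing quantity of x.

x* = 20.5333

Numerically: x* = 20.5333, y* = 0.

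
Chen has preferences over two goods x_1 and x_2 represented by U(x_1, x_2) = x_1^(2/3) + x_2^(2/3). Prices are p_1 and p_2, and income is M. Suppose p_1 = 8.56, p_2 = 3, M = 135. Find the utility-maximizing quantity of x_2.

MRS = MU_x_1/MU_x_2 = (x_2/x_1)^(1/3). Set equal to p_1/p_2.
Solve for the ratio: x_2/x_1 = [p_1/p_2]^(3).
Substitute x_2 = (x_2/x_1)·x_1 into the budget: x_1* = M/(p_1 + p_2·(x_2/x_1)).
Numerically x_2/x_1 = 23.230445, so x_1* = 135/(8.56 + 3·23.230445) = 1.7252 and x_2* = 23.230445·1.7252 = 40.0774.

x_2* = 40.0774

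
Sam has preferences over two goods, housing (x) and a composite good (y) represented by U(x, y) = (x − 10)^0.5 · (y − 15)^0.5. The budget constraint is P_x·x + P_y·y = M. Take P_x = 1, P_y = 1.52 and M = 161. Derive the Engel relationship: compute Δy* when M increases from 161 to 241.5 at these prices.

Let x' = x−10, y' = y−15. MRS = y'/x' = P_x/P_y.
Substituting into the budget: x* = 10 + 0.5·(M − 10·P_x − 15·P_y)/P_x, and y* = 15 + 0.5·(…)/P_y.
Discretionary income = 161 − 10·1 − 15·1.52 = 128.2; y* = 15 + 0.5·128.2/1.52 = 57.1711.
At M' = 241.5: y* = 83.6513. Change: 83.6513 − 57.1711 = 26.4803.

Δy* = 26.4803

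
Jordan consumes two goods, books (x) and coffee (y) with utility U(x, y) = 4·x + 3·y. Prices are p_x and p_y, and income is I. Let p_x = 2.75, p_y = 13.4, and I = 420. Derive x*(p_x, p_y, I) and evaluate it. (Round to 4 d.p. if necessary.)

x* = 152.7273

Perfect substitutes: compare marginal utility per dollar. 4/p_x vs 3/p_y → 1.4545 vs 0.2239.
x gives more utility per dollar, so spend all income on x: x* = I/p_x, y* = 0.
Numerically: x* = 152.7273, y* = 0.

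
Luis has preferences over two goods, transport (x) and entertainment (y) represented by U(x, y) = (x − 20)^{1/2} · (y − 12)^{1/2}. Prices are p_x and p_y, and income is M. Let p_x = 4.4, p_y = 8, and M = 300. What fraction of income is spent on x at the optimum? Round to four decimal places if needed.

share on x = 0.4867

MRS = (y−12)/(x−20). Tangency with p_x/p_y gives y−12 = (p_x/p_y)·(x−20).
Substituting into the budget: x* = 20 + 0.5·(M − 20·p_x − 12·p_y)/p_x, and y* = 12 + 0.5·(…)/p_y.
Discretionary income = 300 − 20·4.4 − 12·8 = 116; x* = 20 + 0.5·116/4.4 = 33.1818; y* = 12 + 0.5·116/8 = 19.25.
Expenditure on x: 4.4·33.1818 = 146; share = 0.4867.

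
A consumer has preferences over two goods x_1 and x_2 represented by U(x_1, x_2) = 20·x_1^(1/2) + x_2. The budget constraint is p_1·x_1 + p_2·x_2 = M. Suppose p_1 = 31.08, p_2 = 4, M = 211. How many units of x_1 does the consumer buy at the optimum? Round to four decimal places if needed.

Set MRS = p_1/p_2: 10·x_1^(−1/2) = p_1/p_2.
Thus x_1* = (10·p_2/p_1)² — independent of M — with the rest of income spent on x_2.
Plugging in: x_1* = (10·4/31.08)² = 1.6564.

x_1* = 1.6564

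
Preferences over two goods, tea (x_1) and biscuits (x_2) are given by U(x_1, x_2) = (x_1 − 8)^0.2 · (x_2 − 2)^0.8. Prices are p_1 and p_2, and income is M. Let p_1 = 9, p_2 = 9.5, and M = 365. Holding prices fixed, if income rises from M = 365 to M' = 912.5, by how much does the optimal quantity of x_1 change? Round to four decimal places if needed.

MRS = (1/4)·(x_2−2)/(x_1−8). Tangency with p_1/p_2 gives x_2−2 = 4·(p_1/p_2)·(x_1−8).
After buying the subsistence bundle (8, 2), a share 0.2 of the remaining income goes to x_1: x_1* = 8 + 0.2·(M − 8p_1 − 2p_2)/p_1.
Discretionary income = 365 − 8·9 − 2·9.5 = 274; x_1* = 8 + 0.2·274/9 = 14.0889.
At M' = 912.5: x_1* = 26.2556. Change: 26.2556 − 14.0889 = 12.1667.

Δx_1* = 12.1667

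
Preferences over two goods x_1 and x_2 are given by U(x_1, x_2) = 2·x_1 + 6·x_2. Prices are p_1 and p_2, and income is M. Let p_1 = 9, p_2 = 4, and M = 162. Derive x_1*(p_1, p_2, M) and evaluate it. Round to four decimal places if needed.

x_1* = 0

Linear utility — the consumer picks whichever good has higher MU/price: 2/9 = 0.2222 vs 6/4 = 1.5.
x_2 gives more utility per dollar, so spend all income on x_2: x_2* = M/p_2, x_1* = 0.
Numerically: x_1* = 0, x_2* = 40.5.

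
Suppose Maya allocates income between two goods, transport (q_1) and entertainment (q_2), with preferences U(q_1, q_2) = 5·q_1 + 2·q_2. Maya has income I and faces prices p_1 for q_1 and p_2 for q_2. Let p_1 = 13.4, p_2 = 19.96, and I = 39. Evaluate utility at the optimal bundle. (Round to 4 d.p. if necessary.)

Perfect substitutes: compare marginal utility per dollar. 5/p_1 vs 2/p_2 → 0.3731 vs 0.1002.
q_1 gives more utility per dollar, so spend all income on q_1: q_1* = I/p_1, q_2* = 0.
Numerically: q_1* = 2.9104, q_2* = 0.
Utility at the optimum: U(2.9104, 0) = 14.5522.

V = 14.5522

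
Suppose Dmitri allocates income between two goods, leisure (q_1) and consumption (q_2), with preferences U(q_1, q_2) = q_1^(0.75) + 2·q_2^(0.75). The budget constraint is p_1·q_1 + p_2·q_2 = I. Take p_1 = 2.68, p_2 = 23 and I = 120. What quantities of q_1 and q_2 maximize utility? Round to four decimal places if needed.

From the CES first-order condition, (1/2)·(q_2/q_1)^(0.25) = p_1/p_2.
Hence q_2/q_1 = (2·p_1/p_2)^(1/(0.25)), i.e. raised to the 4 power.
Substitute q_2 = (q_2/q_1)·q_1 into the budget: q_1* = I/(p_1 + p_2·(q_2/q_1)).
Numerically q_2/q_1 = 0.002949, so q_1* = 120/(2.68 + 23·0.002949) = 43.6707 and q_2* = 0.002949·43.6707 = 0.1288.

q_1* = 43.6707, q_2* = 0.1288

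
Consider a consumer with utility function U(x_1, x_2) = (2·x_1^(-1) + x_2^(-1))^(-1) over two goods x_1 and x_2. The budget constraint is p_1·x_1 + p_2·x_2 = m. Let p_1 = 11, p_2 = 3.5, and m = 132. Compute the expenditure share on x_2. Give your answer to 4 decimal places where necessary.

From the CES first-order condition, 2·(x_2/x_1)^(2) = p_1/p_2.
Hence x_2/x_1 = ((1/2)·p_1/p_2)^(1/(2)), i.e. raised to the 0.5 power.
Substitute x_2 = (x_2/x_1)·x_1 into the budget: x_1* = m/(p_1 + p_2·(x_2/x_1)).
Numerically x_2/x_1 = 1.253566, so x_1* = 132/(11 + 3.5·1.253566) = 8.5784 and x_2* = 1.253566·8.5784 = 10.7536.
Expenditure on x_2: 3.5·10.7536 = 37.6376; share = 0.2851.

share on x_2 = 0.2851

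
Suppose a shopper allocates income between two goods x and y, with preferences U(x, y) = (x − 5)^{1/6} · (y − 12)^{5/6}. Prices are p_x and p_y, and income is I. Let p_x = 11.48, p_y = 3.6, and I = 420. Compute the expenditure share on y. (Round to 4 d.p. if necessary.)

share on y = 0.7366

MRS = (1/5)·(y−12)/(x−5). Tangency with p_x/p_y gives y−12 = 5·(p_x/p_y)·(x−5).
Substituting into the budget: x* = 5 + 1/6·(I − 5·p_x − 12·p_y)/p_x, and y* = 12 + 5/6·(…)/p_y.
Discretionary income = 420 − 5·11.48 − 12·3.6 = 319.4; x* = 5 + 1/6·319.4/11.48 = 9.637; y* = 12 + 5/6·319.4/3.6 = 85.9352.
Expenditure on y: 3.6·85.9352 = 309.3667; share = 0.7366.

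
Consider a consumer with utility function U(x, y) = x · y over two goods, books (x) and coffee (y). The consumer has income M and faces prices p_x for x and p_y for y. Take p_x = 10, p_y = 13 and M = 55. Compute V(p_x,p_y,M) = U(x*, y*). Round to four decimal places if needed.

The MRS is y/x. Set MRS = p_x/p_y.
So p_y·y = p_x·x; combined with the budget, a share 0.5 of income goes to x.
Demand: x*(p_x,p_y,M) = 0.5·M/p_x and y* = 0.5·M/p_y.
At p_x=10, p_y=13, M=55: x* = 0.5·55/10 = 2.75, y* = 2.1154.
Utility at the optimum: U(2.75, 2.1154) = 5.8173.

V = 5.8173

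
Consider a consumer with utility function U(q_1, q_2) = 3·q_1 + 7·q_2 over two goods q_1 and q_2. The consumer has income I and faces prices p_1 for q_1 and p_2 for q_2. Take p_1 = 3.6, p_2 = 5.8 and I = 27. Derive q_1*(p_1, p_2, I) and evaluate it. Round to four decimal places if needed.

Perfect substitutes: compare marginal utility per dollar. 3/p_1 vs 7/p_2 → 0.8333 vs 1.2069.
q_2 gives more utility per dollar, so spend all income on q_2: q_2* = I/p_2, q_1* = 0.
Numerically: q_1* = 0, q_2* = 4.6552.

q_1* = 0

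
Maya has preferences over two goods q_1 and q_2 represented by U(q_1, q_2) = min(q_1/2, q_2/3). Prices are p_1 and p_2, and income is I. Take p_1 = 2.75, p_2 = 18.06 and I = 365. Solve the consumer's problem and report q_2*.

With perfect complements, no substitution: consume in ratio q_1:q_2 = 2:3.
Budget: p_1·q_1 + p_2·(3/2)·q_1 = I, so (2·p_1 + 3·p_2)·q_1 = 2·I.
Demand: q_1*(p_1,p_2,I) = 2·I/(2·p_1 + 3·p_2), q_2* = 3·I/(2·p_1 + 3·p_2).
Here 2·2.75 + 3·18.06 = 59.68, giving q_2* = 18.3479.

q_2* = 18.3479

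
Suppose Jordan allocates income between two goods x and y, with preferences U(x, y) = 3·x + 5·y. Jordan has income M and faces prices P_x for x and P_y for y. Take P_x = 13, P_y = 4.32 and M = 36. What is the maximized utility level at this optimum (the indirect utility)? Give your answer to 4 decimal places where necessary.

V = 41.6667

Linear utility — the consumer picks whichever good has higher MU/price: 3/13 = 0.2308 vs 5/4.32 = 1.1574.
y gives more utility per dollar, so spend all income on y: y* = M/P_y, x* = 0.
Numerically: x* = 0, y* = 8.3333.
Utility at the optimum: U(0, 8.3333) = 41.6667.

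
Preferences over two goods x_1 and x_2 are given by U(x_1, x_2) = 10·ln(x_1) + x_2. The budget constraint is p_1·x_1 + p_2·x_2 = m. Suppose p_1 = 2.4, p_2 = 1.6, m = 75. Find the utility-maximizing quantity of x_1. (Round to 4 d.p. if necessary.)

x_1* = 6.6667

Set MRS = p_1/p_2: (10/x_1)/1 = p_1/p_2.
So x_1*(p_1,p_2) = 10·p_2/p_1, independent of income; and x_2* = (m − 10·p_2)/p_2.
At the given prices: x_1* = 10·1.6/2.4 = 6.6667.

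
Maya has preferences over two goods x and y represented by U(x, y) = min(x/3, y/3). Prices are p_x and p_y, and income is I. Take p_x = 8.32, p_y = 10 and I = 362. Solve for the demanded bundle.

With perfect complements, no substitution: consume in ratio x:y = 3:3.
Budget: p_x·x + p_y·x = I, so (3·p_x + 3·p_y)·x = 3·I.
Demand: x*(p_x,p_y,I) = 3·I/(3·p_x + 3·p_y), y* = 3·I/(3·p_x + 3·p_y).
Here 3·8.32 + 3·10 = 54.96, giving x* = 19.7598 and y* = 19.7598.

x* = 19.7598, y* = 19.7598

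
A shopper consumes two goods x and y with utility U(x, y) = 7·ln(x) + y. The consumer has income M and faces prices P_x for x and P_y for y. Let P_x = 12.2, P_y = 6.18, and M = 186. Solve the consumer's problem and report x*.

x* = 3.5459

MU_x = 7/x, MU_y = 1. Tangency: 7/x = P_x/P_y.
So x*(P_x,P_y) = 7·P_y/P_x, independent of income; and y* = (M − 7·P_y)/P_y.
At the given prices: x* = 7·6.18/12.2 = 3.5459.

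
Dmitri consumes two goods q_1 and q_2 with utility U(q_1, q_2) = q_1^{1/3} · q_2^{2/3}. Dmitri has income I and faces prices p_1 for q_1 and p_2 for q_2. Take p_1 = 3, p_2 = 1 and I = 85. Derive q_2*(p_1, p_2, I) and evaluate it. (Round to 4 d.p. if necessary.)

MU_q_1/MU_q_2 = (1/3·q_2)/(2/3·q_1); tangency sets this equal to p_1/p_2.
So 1/3·p_2·q_2 = 2/3·p_1·q_1; combined with the budget, a share 1/3 of income goes to q_1.
Demand: q_1*(p_1,p_2,I) = 1/3·I/p_1 and q_2* = 2/3·I/p_2.
At p_1=3, p_2=1, I=85: q_2* = 2/3·85/1 = 56.6667.

q_2* = 56.6667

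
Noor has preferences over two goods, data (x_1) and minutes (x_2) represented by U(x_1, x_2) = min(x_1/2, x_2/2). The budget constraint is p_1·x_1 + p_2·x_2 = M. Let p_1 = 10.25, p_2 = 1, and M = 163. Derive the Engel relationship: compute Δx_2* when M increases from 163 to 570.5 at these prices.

With perfect complements, no substitution: consume in ratio x_1:x_2 = 2:2.
Budget: p_1·x_1 + p_2·x_1 = M, so (2·p_1 + 2·p_2)·x_1 = 2·M.
Demand: x_1*(p_1,p_2,M) = 2·M/(2·p_1 + 2·p_2), x_2* = 2·M/(2·p_1 + 2·p_2).
Here 2·10.25 + 2·1 = 22.5, giving x_2* = 14.4889.
At M' = 570.5: x_2* = 50.7111. Change: 50.7111 − 14.4889 = 36.2222.

Δx_2* = 36.2222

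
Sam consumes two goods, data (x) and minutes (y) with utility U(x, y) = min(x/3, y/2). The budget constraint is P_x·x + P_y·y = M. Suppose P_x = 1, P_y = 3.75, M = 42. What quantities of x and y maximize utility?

x* = 12, y* = 8

With perfect complements, no substitution: consume in ratio x:y = 3:2.
Budget: P_x·x + P_y·(2/3)·x = M, so (3·P_x + 2·P_y)·x = 3·M.
Demand: x*(P_x,P_y,M) = 3·M/(3·P_x + 2·P_y), y* = 2·M/(3·P_x + 2·P_y).
Here 3·1 + 2·3.75 = 10.5, giving x* = 12 and y* = 8.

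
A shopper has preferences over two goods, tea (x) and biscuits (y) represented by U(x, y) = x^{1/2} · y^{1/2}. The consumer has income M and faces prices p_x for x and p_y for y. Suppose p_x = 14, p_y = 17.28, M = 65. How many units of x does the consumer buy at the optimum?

x* = 2.3214

At p_x=14, p_y=17.28, M=65: x* = 0.5·65/14 = 2.3214.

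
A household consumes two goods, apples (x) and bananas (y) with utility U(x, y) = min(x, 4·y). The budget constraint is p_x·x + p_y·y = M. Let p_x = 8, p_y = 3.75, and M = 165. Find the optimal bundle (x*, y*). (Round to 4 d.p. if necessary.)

x* = 18.4615, y* = 4.6154

With perfect complements, no substitution: consume in ratio x:y = 4:1.
Budget: p_x·x + p_y·(1/4)·x = M, so (4·p_x + p_y)·x = 4·M.
Demand: x*(p_x,p_y,M) = 4·M/(4·p_x + p_y), y* = M/(4·p_x + p_y).
Here 4·8 + 3.75 = 35.75, giving x* = 18.4615 and y* = 4.6154.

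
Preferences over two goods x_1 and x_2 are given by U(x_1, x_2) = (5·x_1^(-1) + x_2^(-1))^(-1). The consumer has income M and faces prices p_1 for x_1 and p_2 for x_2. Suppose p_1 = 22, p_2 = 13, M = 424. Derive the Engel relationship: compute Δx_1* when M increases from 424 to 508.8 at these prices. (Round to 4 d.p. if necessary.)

Δx_1* = 2.8684

MRS = MU_x_1/MU_x_2 = 5·(x_2/x_1)^(2). Set equal to p_1/p_2.
Solve for the ratio: x_2/x_1 = [(1/5)·p_1/p_2]^(0.5).
Substitute x_2 = (x_2/x_1)·x_1 into the budget: x_1* = M/(p_1 + p_2·(x_2/x_1)).
Numerically x_2/x_1 = 0.581774, so x_1* = 424/(22 + 13·0.581774) = 14.3422.
At M' = 508.8: x_1* = 17.2107. Change: 17.2107 − 14.3422 = 2.8684.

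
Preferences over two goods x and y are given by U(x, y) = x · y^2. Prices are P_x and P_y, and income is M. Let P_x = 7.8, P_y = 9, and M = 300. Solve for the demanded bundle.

x* = 12.8205, y* = 22.2222

Demand: x*(P_x,P_y,M) = 1/3·M/P_x and y* = 2/3·M/P_y.
At P_x=7.8, P_y=9, M=300: x* = 1/3·300/7.8 = 12.8205, y* = 22.2222.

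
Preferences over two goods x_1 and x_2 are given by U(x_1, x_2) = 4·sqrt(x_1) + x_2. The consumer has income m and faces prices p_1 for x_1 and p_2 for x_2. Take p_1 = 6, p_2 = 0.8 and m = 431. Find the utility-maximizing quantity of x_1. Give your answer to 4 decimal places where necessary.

x_1* = 0.0711

MU_x_1 = 2/√x_1, MU_x_2 = 1. Tangency: 2/√x_1 = p_1/p_2.
Thus x_1* = (2·p_2/p_1)² — independent of m — with the rest of income spent on x_2.
Plugging in: x_1* = (2·0.8/6)² = 0.0711.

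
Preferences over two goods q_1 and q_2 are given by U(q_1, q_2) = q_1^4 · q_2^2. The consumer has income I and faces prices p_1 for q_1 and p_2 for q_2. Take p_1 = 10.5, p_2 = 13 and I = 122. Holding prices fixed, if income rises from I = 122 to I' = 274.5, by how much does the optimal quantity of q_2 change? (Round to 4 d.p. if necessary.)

Δq_2* = 3.9103

Tangency: MRS = 2·q_2/q_1 = p_1/p_2.
So 4·p_2·q_2 = 2·p_1·q_1; combined with the budget, a share 2/3 of income goes to q_1.
Demand: q_1*(p_1,p_2,I) = 2/3·I/p_1 and q_2* = 1/3·I/p_2.
At p_1=10.5, p_2=13, I=122: q_2* = 1/3·122/13 = 3.1282.
At I' = 274.5: q_2* = 7.0385. Change: 7.0385 − 3.1282 = 3.9103.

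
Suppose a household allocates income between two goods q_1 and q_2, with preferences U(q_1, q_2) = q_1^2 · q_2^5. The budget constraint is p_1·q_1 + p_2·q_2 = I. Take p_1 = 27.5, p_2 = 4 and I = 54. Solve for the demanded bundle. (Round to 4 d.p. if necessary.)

q_1* = 0.561, q_2* = 9.6429

MU_q_1/MU_q_2 = (2·q_2)/(5·q_1); tangency sets this equal to p_1/p_2.
So 2·p_2·q_2 = 5·p_1·q_1; combined with the budget, a share 2/7 of income goes to q_1.
Demand: q_1*(p_1,p_2,I) = 2/7·I/p_1 and q_2* = 5/7·I/p_2.
At p_1=27.5, p_2=4, I=54: q_1* = 2/7·54/27.5 = 0.561, q_2* = 9.6429.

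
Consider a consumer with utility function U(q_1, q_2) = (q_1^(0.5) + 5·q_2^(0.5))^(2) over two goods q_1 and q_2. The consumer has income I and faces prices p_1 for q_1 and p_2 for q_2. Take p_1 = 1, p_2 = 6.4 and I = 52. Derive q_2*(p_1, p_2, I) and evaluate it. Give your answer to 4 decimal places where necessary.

q_2* = 6.4689

Numerically q_2/q_1 = 0.610352, so q_1* = 52/(1 + 6.4·0.610352) = 10.5987 and q_2* = 0.610352·10.5987 = 6.4689.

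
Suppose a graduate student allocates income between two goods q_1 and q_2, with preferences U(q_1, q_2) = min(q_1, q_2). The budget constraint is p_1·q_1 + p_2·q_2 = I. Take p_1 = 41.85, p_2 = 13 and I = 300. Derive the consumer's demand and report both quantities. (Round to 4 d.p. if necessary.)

Leontief preferences: the optimum is at the kink where q_1/1 = q_2/1, i.e. q_2 = q_1.
Budget: p_1·q_1 + p_2·q_1 = I, so (p_1 + p_2)·q_1 = I.
Demand: q_1*(p_1,p_2,I) = I/(p_1 + p_2), q_2* = I/(p_1 + p_2).
Here 41.85 + 13 = 54.85, giving q_1* = 5.4695 and q_2* = 5.4695.

q_1* = 5.4695, q_2* = 5.4695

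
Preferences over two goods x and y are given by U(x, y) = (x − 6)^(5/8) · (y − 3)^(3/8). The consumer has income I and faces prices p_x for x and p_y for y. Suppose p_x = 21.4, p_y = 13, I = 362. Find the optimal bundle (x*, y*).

Let x' = x−6, y' = y−3. MRS = (5/3)·y'/x' = p_x/p_y.
Substituting into the budget: x* = 6 + 0.625·(I − 6·p_x − 3·p_y)/p_x, and y* = 3 + 0.375·(…)/p_y.
Discretionary income = 362 − 6·21.4 − 3·13 = 194.6; x* = 6 + 0.625·194.6/21.4 = 11.6834; y* = 3 + 0.375·194.6/13 = 8.6135.

x* = 11.6834, y* = 8.6135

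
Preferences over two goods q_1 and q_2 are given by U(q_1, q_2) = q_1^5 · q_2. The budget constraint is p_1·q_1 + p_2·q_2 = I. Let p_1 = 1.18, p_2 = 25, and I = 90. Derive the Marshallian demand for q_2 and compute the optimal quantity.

MU_q_1/MU_q_2 = (5·q_2)/(q_1); tangency sets this equal to p_1/p_2.
So 5·p_2·q_2 = p_1·q_1; combined with the budget, a share 5/6 of income goes to q_1.
Demand: q_1*(p_1,p_2,I) = 5/6·I/p_1 and q_2* = 1/6·I/p_2.
At p_1=1.18, p_2=25, I=90: q_2* = 1/6·90/25 = 0.6.

q_2* = 0.6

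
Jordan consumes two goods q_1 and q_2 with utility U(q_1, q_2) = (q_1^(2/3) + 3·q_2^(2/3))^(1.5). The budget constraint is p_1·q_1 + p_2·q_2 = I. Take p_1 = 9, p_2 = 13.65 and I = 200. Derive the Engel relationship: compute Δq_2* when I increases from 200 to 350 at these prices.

From the CES first-order condition, (1/3)·(q_2/q_1)^(1/3) = p_1/p_2.
Solve for the ratio: q_2/q_1 = [3·p_1/p_2]^(3).
Substitute q_2 = (q_2/q_1)·q_1 into the budget: q_1* = I/(p_1 + p_2·(q_2/q_1)).
Numerically q_2/q_1 = 7.739151, so q_1* = 200/(9 + 13.65·7.739151) = 1.7446 and q_2* = 7.739151·1.7446 = 13.5017.
At I' = 350: q_2* = 23.628. Change: 23.628 − 13.5017 = 10.1263.

Δq_2* = 10.1263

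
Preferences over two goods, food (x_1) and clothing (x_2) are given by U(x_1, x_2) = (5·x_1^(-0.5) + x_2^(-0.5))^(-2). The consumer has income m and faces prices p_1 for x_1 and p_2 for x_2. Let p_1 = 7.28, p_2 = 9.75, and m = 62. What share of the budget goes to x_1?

share on x_1 = 0.7262

MRS = MU_x_1/MU_x_2 = 5·(x_2/x_1)^(1.5). Set equal to p_1/p_2.
Hence x_2/x_1 = ((1/5)·p_1/p_2)^(1/(1.5)), i.e. raised to the 2/3 power.
With the ratio pinned down, the budget gives x_1* = m/(p_1 + p_2·(x_2/x_1)) and x_2* = (x_2/x_1)·x_1*.
Numerically x_2/x_1 = 0.281474, so x_1* = 62/(7.28 + 9.75·0.281474) = 6.1849 and x_2* = 0.281474·6.1849 = 1.7409.
Expenditure on x_1: 7.28·6.1849 = 45.0263; share = 0.7262.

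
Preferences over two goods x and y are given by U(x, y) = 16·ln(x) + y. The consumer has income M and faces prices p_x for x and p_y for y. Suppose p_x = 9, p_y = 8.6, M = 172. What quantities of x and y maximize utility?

MU_x = 16/x, MU_y = 1. Tangency: 16/x = p_x/p_y.
So x*(p_x,p_y) = 16·p_y/p_x, independent of income; and y* = (M − 16·p_y)/p_y.
At the given prices: x* = 16·8.6/9 = 15.2889, and y* = 4.

x* = 15.2889, y* = 4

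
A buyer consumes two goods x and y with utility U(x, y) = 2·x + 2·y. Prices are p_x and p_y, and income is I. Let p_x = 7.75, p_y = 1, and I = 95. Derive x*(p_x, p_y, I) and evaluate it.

x* = 0

y gives more utility per dollar, so spend all income on y: y* = I/p_y, x* = 0.
Numerically: x* = 0, y* = 95.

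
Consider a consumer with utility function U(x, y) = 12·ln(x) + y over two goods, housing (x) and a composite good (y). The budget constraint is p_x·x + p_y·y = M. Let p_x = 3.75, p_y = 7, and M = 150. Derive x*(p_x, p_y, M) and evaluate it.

x* = 22.4

MU_x = 12/x, MU_y = 1. Tangency: 12/x = p_x/p_y.
So x*(p_x,p_y) = 12·p_y/p_x, independent of income; and y* = (M − 12·p_y)/p_y.
At the given prices: x* = 12·7/3.75 = 22.4.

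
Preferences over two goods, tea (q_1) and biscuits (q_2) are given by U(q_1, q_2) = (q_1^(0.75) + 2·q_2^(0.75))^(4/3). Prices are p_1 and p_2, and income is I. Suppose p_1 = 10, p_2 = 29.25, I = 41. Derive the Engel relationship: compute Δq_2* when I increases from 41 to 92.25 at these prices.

MRS = MU_q_1/MU_q_2 = (1/2)·(q_2/q_1)^(0.25). Set equal to p_1/p_2.
Solve for the ratio: q_2/q_1 = [2·p_1/p_2]^(4).
With the ratio pinned down, the budget gives q_1* = I/(p_1 + p_2·(q_2/q_1)) and q_2* = (q_2/q_1)·q_1*.
Numerically q_2/q_1 = 0.218583, so q_1* = 41/(10 + 29.25·0.218583) = 2.501 and q_2* = 0.218583·2.501 = 0.5467.
At I' = 92.25: q_2* = 1.23. Change: 1.23 − 0.5467 = 0.6833.

Δq_2* = 0.6833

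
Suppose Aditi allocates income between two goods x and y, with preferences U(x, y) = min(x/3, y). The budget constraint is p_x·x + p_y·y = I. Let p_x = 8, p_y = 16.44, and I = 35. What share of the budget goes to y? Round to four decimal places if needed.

With perfect complements, no substitution: consume in ratio x:y = 3:1.
Budget: p_x·x + p_y·(1/3)·x = I, so (3·p_x + p_y)·x = 3·I.
Demand: x*(p_x,p_y,I) = 3·I/(3·p_x + p_y), y* = I/(3·p_x + p_y).
Here 3·8 + 16.44 = 40.44, giving x* = 2.5964 and y* = 0.8655.
Expenditure on y: 16.44·0.8655 = 14.2285; share = 0.4065.

share on y = 0.4065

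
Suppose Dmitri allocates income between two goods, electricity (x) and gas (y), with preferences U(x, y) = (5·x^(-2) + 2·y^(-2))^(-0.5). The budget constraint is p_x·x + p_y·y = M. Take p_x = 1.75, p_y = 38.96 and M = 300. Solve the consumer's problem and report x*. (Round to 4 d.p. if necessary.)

x* = 25.0958

MU_x ∝ 5·x^(-3), MU_y ∝ 2·y^(-3), so MRS = (5/2)·(y/x)^(3) = p_x/p_y.
Hence y/x = ((2/5)·p_x/p_y)^(1/(3)), i.e. raised to the 1/3 power.
Substitute y = (y/x)·x into the budget: x* = M/(p_x + p_y·(y/x)).
Numerically y/x = 0.261915, so x* = 300/(1.75 + 38.96·0.261915) = 25.0958.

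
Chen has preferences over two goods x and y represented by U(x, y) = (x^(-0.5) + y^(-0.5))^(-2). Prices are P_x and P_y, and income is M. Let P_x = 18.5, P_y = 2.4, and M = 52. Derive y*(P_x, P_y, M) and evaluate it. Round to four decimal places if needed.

y* = 7.282

MU_x ∝ x^(-1.5), MU_y ∝ y^(-1.5), so MRS = (y/x)^(1.5) = P_x/P_y.
Solve for the ratio: y/x = [P_x/P_y]^(2/3).
With the ratio pinned down, the budget gives x* = M/(P_x + P_y·(y/x)) and y* = (y/x)·x*.
Numerically y/x = 3.902177, so x* = 52/(18.5 + 2.4·3.902177) = 1.8661 and y* = 3.902177·1.8661 = 7.282.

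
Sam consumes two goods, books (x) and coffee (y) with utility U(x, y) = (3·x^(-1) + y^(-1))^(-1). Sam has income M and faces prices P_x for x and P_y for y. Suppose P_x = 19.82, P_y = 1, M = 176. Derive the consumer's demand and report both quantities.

x* = 7.8605, y* = 20.2043

From the CES first-order condition, 3·(y/x)^(2) = P_x/P_y.
Hence y/x = ((1/3)·P_x/P_y)^(1/(2)), i.e. raised to the 0.5 power.
Substitute y = (y/x)·x into the budget: x* = M/(P_x + P_y·(y/x)).
Numerically y/x = 2.570344, so x* = 176/(19.82 + 1·2.570344) = 7.8605 and y* = 2.570344·7.8605 = 20.2043.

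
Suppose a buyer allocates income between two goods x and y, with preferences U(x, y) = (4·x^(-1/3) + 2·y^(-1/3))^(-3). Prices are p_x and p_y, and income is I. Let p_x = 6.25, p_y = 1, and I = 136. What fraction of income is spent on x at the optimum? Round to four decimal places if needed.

Substitute y = (y/x)·x into the budget: x* = I/(p_x + p_y·(y/x)).
Numerically y/x = 2.350377, so x* = 136/(6.25 + 1·2.350377) = 15.8133 and y* = 2.350377·15.8133 = 37.1671.
Expenditure on x: 6.25·15.8133 = 98.8329; share = 0.7267.

share on x = 0.7267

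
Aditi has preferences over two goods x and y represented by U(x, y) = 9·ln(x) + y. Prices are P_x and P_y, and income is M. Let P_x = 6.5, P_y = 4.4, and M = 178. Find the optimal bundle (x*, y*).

x* = 6.0923, y* = 31.4545

Set MRS = P_x/P_y: (9/x)/1 = P_x/P_y.
So x*(P_x,P_y) = 9·P_y/P_x, independent of income; and y* = (M − 9·P_y)/P_y.
At the given prices: x* = 9·4.4/6.5 = 6.0923, and y* = 31.4545.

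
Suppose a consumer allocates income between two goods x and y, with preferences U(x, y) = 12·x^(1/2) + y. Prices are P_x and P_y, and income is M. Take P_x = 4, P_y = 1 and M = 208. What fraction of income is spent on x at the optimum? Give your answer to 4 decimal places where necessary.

MU_x = 6/√x, MU_y = 1. Tangency: 6/√x = P_x/P_y.
Solve: √x = 6·P_y/P_x, so x*(P_x,P_y) = (6·P_y/P_x)², and y* = (M − P_x·x*)/P_y.
Plugging in: x* = (6·1/4)² = 2.25, y* = 199.
Expenditure on x: 4·2.25 = 9; share = 0.0433.

share on x = 0.0433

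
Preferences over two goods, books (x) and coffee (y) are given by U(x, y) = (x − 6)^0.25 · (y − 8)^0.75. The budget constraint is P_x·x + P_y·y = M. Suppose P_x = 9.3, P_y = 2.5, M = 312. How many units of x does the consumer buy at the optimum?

MRS = (1/3)·(y−8)/(x−6). Tangency with P_x/P_y gives y−8 = 3·(P_x/P_y)·(x−6).
After buying the subsistence bundle (6, 8), a share 0.25 of the remaining income goes to x: x* = 6 + 0.25·(M − 6P_x − 8P_y)/P_x.
Discretionary income = 312 − 6·9.3 − 8·2.5 = 236.2; x* = 6 + 0.25·236.2/9.3 = 12.3495.

x* = 12.3495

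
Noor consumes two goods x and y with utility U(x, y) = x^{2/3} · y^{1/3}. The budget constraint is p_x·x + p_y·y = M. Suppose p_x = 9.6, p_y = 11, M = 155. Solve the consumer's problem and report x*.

MU_x/MU_y = (2/3·y)/(1/3·x); tangency sets this equal to p_x/p_y.
So 2/3·p_y·y = 1/3·p_x·x; combined with the budget, a share 2/3 of income goes to x.
Demand: x*(p_x,p_y,M) = 2/3·M/p_x and y* = 1/3·M/p_y.
At p_x=9.6, p_y=11, M=155: x* = 2/3·155/9.6 = 10.7639.

x* = 10.7639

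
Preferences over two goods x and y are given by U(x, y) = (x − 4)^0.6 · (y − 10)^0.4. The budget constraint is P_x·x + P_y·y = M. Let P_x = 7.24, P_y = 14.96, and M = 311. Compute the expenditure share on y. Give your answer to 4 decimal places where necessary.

share on y = 0.6514

After buying the subsistence bundle (4, 10), a share 0.6 of the remaining income goes to x: x* = 4 + 0.6·(M − 4P_x − 10P_y)/P_x.
Discretionary income = 311 − 4·7.24 − 10·14.96 = 132.44; x* = 4 + 0.6·132.44/7.24 = 14.9757; y* = 10 + 0.4·132.44/14.96 = 13.5412.
Expenditure on y: 14.96·13.5412 = 202.576; share = 0.6514.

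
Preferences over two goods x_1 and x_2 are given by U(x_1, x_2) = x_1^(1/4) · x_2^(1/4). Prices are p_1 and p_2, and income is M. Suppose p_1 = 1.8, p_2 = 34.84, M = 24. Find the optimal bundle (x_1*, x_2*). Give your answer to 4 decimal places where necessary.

x_1* = 6.6667, x_2* = 0.3444

MU_x_1/MU_x_2 = (0.25·x_2)/(0.25·x_1); tangency sets this equal to p_1/p_2.
So 0.25·p_2·x_2 = 0.25·p_1·x_1; combined with the budget, a share 0.5 of income goes to x_1.
Demand: x_1*(p_1,p_2,M) = 0.5·M/p_1 and x_2* = 0.5·M/p_2.
At p_1=1.8, p_2=34.84, M=24: x_1* = 0.5·24/1.8 = 6.6667, x_2* = 0.3444.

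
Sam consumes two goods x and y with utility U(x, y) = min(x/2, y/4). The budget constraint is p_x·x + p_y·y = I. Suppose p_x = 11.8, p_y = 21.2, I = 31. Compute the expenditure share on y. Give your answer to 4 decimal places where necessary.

With perfect complements, no substitution: consume in ratio x:y = 2:4.
Budget: p_x·x + p_y·2·x = I, so (2·p_x + 4·p_y)·x = 2·I.
Demand: x*(p_x,p_y,I) = 2·I/(2·p_x + 4·p_y), y* = 4·I/(2·p_x + 4·p_y).
Here 2·11.8 + 4·21.2 = 108.4, giving x* = 0.572 and y* = 1.1439.
Expenditure on y: 21.2·1.1439 = 24.2509; share = 0.7823.

share on y = 0.7823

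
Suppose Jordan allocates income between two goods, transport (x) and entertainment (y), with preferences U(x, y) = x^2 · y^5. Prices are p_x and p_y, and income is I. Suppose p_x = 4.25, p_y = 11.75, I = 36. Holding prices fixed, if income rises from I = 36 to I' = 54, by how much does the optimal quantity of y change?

Tangency: MRS = (2/5)·y/x = p_x/p_y.
Rearranging, p_y·y = (5/2)·p_x·x. Substituting into the budget gives p_x·x·(1 + (5/2)) = I.
Demand: x*(p_x,p_y,I) = 2/7·I/p_x and y* = 5/7·I/p_y.
At p_x=4.25, p_y=11.75, I=36: y* = 5/7·36/11.75 = 2.1884.
At I' = 54: y* = 3.2827. Change: 3.2827 − 2.1884 = 1.0942.

Δy* = 1.0942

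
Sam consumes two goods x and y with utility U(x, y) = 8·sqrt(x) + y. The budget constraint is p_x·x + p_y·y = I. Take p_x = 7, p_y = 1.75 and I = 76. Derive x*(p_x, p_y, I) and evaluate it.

x* = 1

Utility is quasi-linear in y; the FOC for x is 4/√x = p_x/p_y.
Solve: √x = 4·p_y/p_x, so x*(p_x,p_y) = (4·p_y/p_x)², and y* = (I − p_x·x*)/p_y.
Plugging in: x* = (4·1.75/7)² = 1.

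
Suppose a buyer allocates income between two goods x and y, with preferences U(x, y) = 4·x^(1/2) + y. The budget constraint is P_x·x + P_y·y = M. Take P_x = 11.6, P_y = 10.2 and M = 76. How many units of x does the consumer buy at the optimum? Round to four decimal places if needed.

x* = 3.0927

Set MRS = P_x/P_y: 2·x^(−1/2) = P_x/P_y.
Solve: √x = 2·P_y/P_x, so x*(P_x,P_y) = (2·P_y/P_x)², and y* = (M − P_x·x*)/P_y.
Plugging in: x* = (2·10.2/11.6)² = 3.0927.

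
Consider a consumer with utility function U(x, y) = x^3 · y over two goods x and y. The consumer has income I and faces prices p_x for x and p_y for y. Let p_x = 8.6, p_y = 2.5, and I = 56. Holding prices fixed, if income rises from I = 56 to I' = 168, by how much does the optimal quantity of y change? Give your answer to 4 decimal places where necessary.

Demand: x*(p_x,p_y,I) = 0.75·I/p_x and y* = 0.25·I/p_y.
At p_x=8.6, p_y=2.5, I=56: y* = 0.25·56/2.5 = 5.6.
At I' = 168: y* = 16.8. Change: 16.8 − 5.6 = 11.2.

Δy* = 11.2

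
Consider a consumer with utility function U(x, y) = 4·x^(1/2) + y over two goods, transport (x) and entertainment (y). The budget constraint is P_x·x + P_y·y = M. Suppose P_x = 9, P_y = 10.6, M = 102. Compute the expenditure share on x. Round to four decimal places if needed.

share on x = 0.4896

MU_x = 2/√x, MU_y = 1. Tangency: 2/√x = P_x/P_y.
Thus x* = (2·P_y/P_x)² — independent of M — with the rest of income spent on y.
Plugging in: x* = (2·10.6/9)² = 5.5486, y* = 4.9115.
Expenditure on x: 9·5.5486 = 49.9378; share = 0.4896.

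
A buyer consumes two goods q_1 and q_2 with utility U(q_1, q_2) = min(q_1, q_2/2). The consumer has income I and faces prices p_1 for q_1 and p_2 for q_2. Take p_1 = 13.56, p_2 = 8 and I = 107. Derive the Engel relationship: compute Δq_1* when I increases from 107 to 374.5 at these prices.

Demand: q_1*(p_1,p_2,I) = I/(p_1 + 2·p_2), q_2* = 2·I/(p_1 + 2·p_2).
Here 13.56 + 2·8 = 29.56, giving q_1* = 3.6198.
At I' = 374.5: q_1* = 12.6691. Change: 12.6691 − 3.6198 = 9.0494.

Δq_1* = 9.0494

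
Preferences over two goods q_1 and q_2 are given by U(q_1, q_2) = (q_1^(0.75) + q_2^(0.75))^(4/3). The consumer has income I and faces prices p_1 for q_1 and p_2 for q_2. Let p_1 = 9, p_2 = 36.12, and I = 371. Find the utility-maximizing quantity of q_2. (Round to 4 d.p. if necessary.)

q_2* = 0.1565

MU_q_1 ∝ q_1^(-0.25), MU_q_2 ∝ q_2^(-0.25), so MRS = (q_2/q_1)^(0.25) = p_1/p_2.
Solve for the ratio: q_2/q_1 = [p_1/p_2]^(4).
With the ratio pinned down, the budget gives q_1* = I/(p_1 + p_2·(q_2/q_1)) and q_2* = (q_2/q_1)·q_1*.
Numerically q_2/q_1 = 0.003855, so q_1* = 371/(9 + 36.12·0.003855) = 40.5942 and q_2* = 0.003855·40.5942 = 0.1565.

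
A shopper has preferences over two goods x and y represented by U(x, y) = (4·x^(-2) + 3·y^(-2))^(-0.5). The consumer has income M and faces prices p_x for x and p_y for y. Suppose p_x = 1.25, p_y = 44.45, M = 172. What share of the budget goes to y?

MRS = MU_x/MU_y = (4/3)·(y/x)^(3). Set equal to p_x/p_y.
Solve for the ratio: y/x = [(3/4)·p_x/p_y]^(1/3).
Substitute y = (y/x)·x into the budget: x* = M/(p_x + p_y·(y/x)).
Numerically y/x = 0.276291, so x* = 172/(1.25 + 44.45·0.276291) = 12.7114 and y* = 0.276291·12.7114 = 3.5121.
Expenditure on y: 44.45·3.5121 = 156.1107; share = 0.9076.

share on y = 0.9076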